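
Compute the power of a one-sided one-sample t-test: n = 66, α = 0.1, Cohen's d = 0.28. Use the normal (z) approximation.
Power ≈ 0.84

Power calculation (one-sample t-test, normal approximation):
z_β = d · √n - z_α
z_β = 0.28 · √66 - 1.282
z_β = 0.28 · 8.124 - 1.282
z_β = 0.993

Power = Φ(z_β) = Φ(0.993) ≈ 0.840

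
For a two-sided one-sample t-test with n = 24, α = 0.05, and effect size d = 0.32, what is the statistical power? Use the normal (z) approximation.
Power ≈ 0.35

Power calculation (one-sample t-test, normal approximation):
z_β = d · √n - z_{α/2}
z_β = 0.32 · √24 - 1.960
z_β = 0.32 · 4.899 - 1.960
z_β = -0.392

Power = Φ(z_β) = Φ(-0.392) ≈ 0.347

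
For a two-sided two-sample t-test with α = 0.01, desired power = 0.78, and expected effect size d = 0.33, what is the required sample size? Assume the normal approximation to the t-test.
n = 206 per group

Sample size formula (two-sample t-test, normal approximation):
n = 2 · ((z_{α/2} + z_β) / d)²

z_{α/2} = 2.576 (for α = 0.01, two-sided)
z_β = 0.772 (for power = 0.78)
d = 0.33

n = 2 · ((2.576 + 0.772) / 0.33)²
n = 2 · (10.145)²
n ≈ 205.84
Round up to the next whole number: n = 206 per group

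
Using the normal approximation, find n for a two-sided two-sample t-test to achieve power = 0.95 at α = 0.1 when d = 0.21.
n = 491 per group

Sample size formula (two-sample t-test, normal approximation):
n = 2 · ((z_{α/2} + z_β) / d)²

z_{α/2} = 1.645 (for α = 0.1, two-sided)
z_β = 1.645 (for power = 0.95)
d = 0.21

n = 2 · ((1.645 + 1.645) / 0.21)²
n = 2 · (15.667)²
n ≈ 490.91
Round up to the next whole number: n = 491 per group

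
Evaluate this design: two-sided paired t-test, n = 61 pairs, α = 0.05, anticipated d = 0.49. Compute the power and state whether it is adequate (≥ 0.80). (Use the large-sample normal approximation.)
Power ≈ 0.97; the study is adequately powered (power ≥ 0.80)

Power calculation (paired t-test, normal approximation):
z_β = d · √n - z_{α/2}
z_β = 0.49 · √61 - 1.960
z_β = 0.49 · 7.810 - 1.960
z_β = 1.867

Power = Φ(z_β) = Φ(1.867) ≈ 0.969

Effect size d = 0.49 is small by Cohen's convention (0.2/0.5/0.8).

Threshold: power ≥ 0.80 is conventionally adequate.
Power ≈ 0.97 → the study is adequately powered (power ≥ 0.80).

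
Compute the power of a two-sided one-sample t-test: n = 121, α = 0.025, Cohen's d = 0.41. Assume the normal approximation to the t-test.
Power ≈ 0.99

Power calculation (one-sample t-test, normal approximation):
z_β = d · √n - z_{α/2}
z_β = 0.41 · √121 - 2.241
z_β = 0.41 · 11.000 - 2.241
z_β = 2.269

Power = Φ(z_β) = Φ(2.269) ≈ 0.988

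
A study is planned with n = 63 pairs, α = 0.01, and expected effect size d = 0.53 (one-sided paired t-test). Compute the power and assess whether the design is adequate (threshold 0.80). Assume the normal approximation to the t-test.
Power ≈ 0.97; the study is adequately powered (power ≥ 0.80)

Power calculation (paired t-test, normal approximation):
z_β = d · √n - z_α
z_β = 0.53 · √63 - 2.326
z_β = 0.53 · 7.937 - 2.326
z_β = 1.880

Power = Φ(z_β) = Φ(1.880) ≈ 0.970

Effect size d = 0.53 is medium by Cohen's convention (0.2/0.5/0.8).

Threshold: power ≥ 0.80 is conventionally adequate.
Power ≈ 0.97 → the study is adequately powered (power ≥ 0.80).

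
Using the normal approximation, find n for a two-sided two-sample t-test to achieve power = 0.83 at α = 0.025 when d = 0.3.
n = 227 per group

Sample size formula (two-sample t-test, normal approximation):
n = 2 · ((z_{α/2} + z_β) / d)²

z_{α/2} = 2.241 (for α = 0.025, two-sided)
z_β = 0.954 (for power = 0.83)
d = 0.3

n = 2 · ((2.241 + 0.954) / 0.3)²
n = 2 · (10.650)²
n ≈ 226.84
Round up to the next whole number: n = 227 per group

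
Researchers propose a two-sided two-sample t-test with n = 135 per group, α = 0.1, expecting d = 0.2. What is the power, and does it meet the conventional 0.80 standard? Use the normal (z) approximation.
Power ≈ 0.50; the study is underpowered (power < 0.80)

Power calculation (two-sample t-test, normal approximation):
z_β = d · √(n/2) - z_{α/2}
z_β = 0.2 · √(135/2) - 1.645
z_β = 0.2 · 8.216 - 1.645
z_β = -0.002

Power = Φ(z_β) = Φ(-0.002) ≈ 0.499

Effect size d = 0.2 is small by Cohen's convention (0.2/0.5/0.8).

Threshold: power ≥ 0.80 is conventionally adequate.
Power ≈ 0.50 → the study is underpowered (power < 0.80).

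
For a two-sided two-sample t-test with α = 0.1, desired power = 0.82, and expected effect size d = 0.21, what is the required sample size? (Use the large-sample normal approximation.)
n = 298 per group

Sample size formula (two-sample t-test, normal approximation):
n = 2 · ((z_{α/2} + z_β) / d)²

z_{α/2} = 1.645 (for α = 0.1, two-sided)
z_β = 0.915 (for power = 0.82)
d = 0.21

n = 2 · ((1.645 + 0.915) / 0.21)²
n = 2 · (12.190)²
n ≈ 297.19
Round up to the next whole number: n = 298 per group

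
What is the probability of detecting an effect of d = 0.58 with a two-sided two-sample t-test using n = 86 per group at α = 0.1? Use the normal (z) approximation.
Power ≈ 0.98

Power calculation (two-sample t-test, normal approximation):
z_β = d · √(n/2) - z_{α/2}
z_β = 0.58 · √(86/2) - 1.645
z_β = 0.58 · 6.557 - 1.645
z_β = 2.158

Power = Φ(z_β) = Φ(2.158) ≈ 0.985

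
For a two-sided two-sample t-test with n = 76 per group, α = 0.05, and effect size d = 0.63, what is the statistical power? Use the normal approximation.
Power ≈ 0.97

Power calculation (two-sample t-test, normal approximation):
z_β = d · √(n/2) - z_{α/2}
z_β = 0.63 · √(76/2) - 1.960
z_β = 0.63 · 6.164 - 1.960
z_β = 1.924

Power = Φ(z_β) = Φ(1.924) ≈ 0.973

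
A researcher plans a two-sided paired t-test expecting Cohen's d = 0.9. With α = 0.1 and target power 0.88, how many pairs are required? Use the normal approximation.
n = 10 pairs

Sample size formula (paired t-test, normal approximation):
n = ((z_{α/2} + z_β) / d)²

z_{α/2} = 1.645 (for α = 0.1, two-sided)
z_β = 1.175 (for power = 0.88)
d = 0.9

n = ((1.645 + 1.175) / 0.9)²
n = (3.133)²
n ≈ 9.82
Round up to the next whole number: n = 10 pairs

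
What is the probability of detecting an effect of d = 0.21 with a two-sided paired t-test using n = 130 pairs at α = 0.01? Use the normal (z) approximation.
Power ≈ 0.43

Power calculation (paired t-test, normal approximation):
z_β = d · √n - z_{α/2}
z_β = 0.21 · √130 - 2.576
z_β = 0.21 · 11.402 - 2.576
z_β = -0.181

Power = Φ(z_β) = Φ(-0.181) ≈ 0.428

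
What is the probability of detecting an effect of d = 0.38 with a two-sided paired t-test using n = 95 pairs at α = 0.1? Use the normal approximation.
Power ≈ 0.98

Power calculation (paired t-test, normal approximation):
z_β = d · √n - z_{α/2}
z_β = 0.38 · √95 - 1.645
z_β = 0.38 · 9.747 - 1.645
z_β = 2.059

Power = Φ(z_β) = Φ(2.059) ≈ 0.980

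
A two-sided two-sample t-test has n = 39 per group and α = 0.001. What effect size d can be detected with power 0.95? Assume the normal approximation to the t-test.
d ≈ 1.12

Minimum detectable effect (two-sample t-test, normal approximation):
d = (z_{α/2} + z_β) / √(n/2)
d = (3.291 + 1.645) / √(39/2)
d = 4.935 / 4.416
d ≈ 1.12

By Cohen's convention (0.2 small / 0.5 medium / 0.8 large): large effect.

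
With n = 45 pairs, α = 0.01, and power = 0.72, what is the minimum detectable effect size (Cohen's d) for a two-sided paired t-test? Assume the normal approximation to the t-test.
d ≈ 0.47

Minimum detectable effect (paired t-test, normal approximation):
d = (z_{α/2} + z_β) / √n
d = (2.576 + 0.583) / √45
d = 3.159 / 6.708
d ≈ 0.47

By Cohen's convention (0.2 small / 0.5 medium / 0.8 large): small effect.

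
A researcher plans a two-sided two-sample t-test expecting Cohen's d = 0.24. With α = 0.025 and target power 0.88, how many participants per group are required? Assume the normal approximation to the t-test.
n = 406 per group

Sample size formula (two-sample t-test, normal approximation):
n = 2 · ((z_{α/2} + z_β) / d)²

z_{α/2} = 2.241 (for α = 0.025, two-sided)
z_β = 1.175 (for power = 0.88)
d = 0.24

n = 2 · ((2.241 + 1.175) / 0.24)²
n = 2 · (14.233)²
n ≈ 405.16
Round up to the next whole number: n = 406 per group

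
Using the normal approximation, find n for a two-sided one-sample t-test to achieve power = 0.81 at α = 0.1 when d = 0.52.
n = 24

Sample size formula (one-sample t-test, normal approximation):
n = ((z_{α/2} + z_β) / d)²

z_{α/2} = 1.645 (for α = 0.1, two-sided)
z_β = 0.878 (for power = 0.81)
d = 0.52

n = ((1.645 + 0.878) / 0.52)²
n = (4.852)²
n ≈ 23.54
Round up to the next whole number: n = 24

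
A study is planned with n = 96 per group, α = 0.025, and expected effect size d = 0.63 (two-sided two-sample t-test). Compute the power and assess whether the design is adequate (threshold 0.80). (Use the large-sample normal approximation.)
Power ≈ 0.98; the study is adequately powered (power ≥ 0.80)

Power calculation (two-sample t-test, normal approximation):
z_β = d · √(n/2) - z_{α/2}
z_β = 0.63 · √(96/2) - 2.241
z_β = 0.63 · 6.928 - 2.241
z_β = 2.123

Power = Φ(z_β) = Φ(2.123) ≈ 0.983

Effect size d = 0.63 is medium by Cohen's convention (0.2/0.5/0.8).

Threshold: power ≥ 0.80 is conventionally adequate.
Power ≈ 0.98 → the study is adequately powered (power ≥ 0.80).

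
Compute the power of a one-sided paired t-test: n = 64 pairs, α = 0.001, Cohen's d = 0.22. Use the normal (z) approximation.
Power ≈ 0.09

Power calculation (paired t-test, normal approximation):
z_β = d · √n - z_α
z_β = 0.22 · √64 - 3.090
z_β = 0.22 · 8.000 - 3.090
z_β = -1.330

Power = Φ(z_β) = Φ(-1.330) ≈ 0.092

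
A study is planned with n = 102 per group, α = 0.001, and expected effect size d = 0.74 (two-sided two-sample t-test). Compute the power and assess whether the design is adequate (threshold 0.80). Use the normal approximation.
Power ≈ 0.98; the study is adequately powered (power ≥ 0.80)

Power calculation (two-sample t-test, normal approximation):
z_β = d · √(n/2) - z_{α/2}
z_β = 0.74 · √(102/2) - 3.291
z_β = 0.74 · 7.141 - 3.291
z_β = 1.994

Power = Φ(z_β) = Φ(1.994) ≈ 0.977

Effect size d = 0.74 is medium by Cohen's convention (0.2/0.5/0.8).

Threshold: power ≥ 0.80 is conventionally adequate.
Power ≈ 0.98 → the study is adequately powered (power ≥ 0.80).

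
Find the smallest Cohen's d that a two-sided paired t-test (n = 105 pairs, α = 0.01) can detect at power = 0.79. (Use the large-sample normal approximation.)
d ≈ 0.33

Minimum detectable effect (paired t-test, normal approximation):
d = (z_{α/2} + z_β) / √n
d = (2.576 + 0.806) / √105
d = 3.382 / 10.247
d ≈ 0.33

By Cohen's convention (0.2 small / 0.5 medium / 0.8 large): small effect.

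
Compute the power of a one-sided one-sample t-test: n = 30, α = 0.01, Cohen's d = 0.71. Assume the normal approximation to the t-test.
Power ≈ 0.94

Power calculation (one-sample t-test, normal approximation):
z_β = d · √n - z_α
z_β = 0.71 · √30 - 2.326
z_β = 0.71 · 5.477 - 2.326
z_β = 1.562

Power = Φ(z_β) = Φ(1.562) ≈ 0.941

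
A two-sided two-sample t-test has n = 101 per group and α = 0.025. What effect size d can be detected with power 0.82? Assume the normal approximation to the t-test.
d ≈ 0.44

Minimum detectable effect (two-sample t-test, normal approximation):
d = (z_{α/2} + z_β) / √(n/2)
d = (2.241 + 0.915) / √(101/2)
d = 3.157 / 7.106
d ≈ 0.44

By Cohen's convention (0.2 small / 0.5 medium / 0.8 large): small effect.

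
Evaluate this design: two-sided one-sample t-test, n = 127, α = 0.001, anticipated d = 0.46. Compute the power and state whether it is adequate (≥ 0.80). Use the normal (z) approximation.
Power ≈ 0.97; the study is adequately powered (power ≥ 0.80)

Power calculation (one-sample t-test, normal approximation):
z_β = d · √n - z_{α/2}
z_β = 0.46 · √127 - 3.291
z_β = 0.46 · 11.269 - 3.291
z_β = 1.893

Power = Φ(z_β) = Φ(1.893) ≈ 0.971

Effect size d = 0.46 is small by Cohen's convention (0.2/0.5/0.8).

Threshold: power ≥ 0.80 is conventionally adequate.
Power ≈ 0.97 → the study is adequately powered (power ≥ 0.80).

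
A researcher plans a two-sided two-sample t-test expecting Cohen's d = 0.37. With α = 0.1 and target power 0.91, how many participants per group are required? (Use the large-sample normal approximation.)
n = 131 per group

Sample size formula (two-sample t-test, normal approximation):
n = 2 · ((z_{α/2} + z_β) / d)²

z_{α/2} = 1.645 (for α = 0.1, two-sided)
z_β = 1.341 (for power = 0.91)
d = 0.37

n = 2 · ((1.645 + 1.341) / 0.37)²
n = 2 · (8.070)²
n ≈ 130.25
Round up to the next whole number: n = 131 per group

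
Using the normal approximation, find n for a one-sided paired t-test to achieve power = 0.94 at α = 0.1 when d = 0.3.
n = 90 pairs

Sample size formula (paired t-test, normal approximation):
n = ((z_α + z_β) / d)²

z_α = 1.282 (for α = 0.1, one-sided)
z_β = 1.555 (for power = 0.94)
d = 0.3

n = ((1.282 + 1.555) / 0.3)²
n = (9.457)²
n ≈ 89.43
Round up to the next whole number: n = 90 pairs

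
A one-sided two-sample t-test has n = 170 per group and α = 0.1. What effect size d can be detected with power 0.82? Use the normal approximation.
d ≈ 0.24

Minimum detectable effect (two-sample t-test, normal approximation):
d = (z_α + z_β) / √(n/2)
d = (1.282 + 0.915) / √(170/2)
d = 2.197 / 9.220
d ≈ 0.24

By Cohen's convention (0.2 small / 0.5 medium / 0.8 large): small effect.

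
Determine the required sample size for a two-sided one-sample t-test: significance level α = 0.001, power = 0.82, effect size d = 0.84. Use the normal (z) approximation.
n = 26

Sample size formula (one-sample t-test, normal approximation):
n = ((z_{α/2} + z_β) / d)²

z_{α/2} = 3.291 (for α = 0.001, two-sided)
z_β = 0.915 (for power = 0.82)
d = 0.84

n = ((3.291 + 0.915) / 0.84)²
n = (5.007)²
n ≈ 25.07
Round up to the next whole number: n = 26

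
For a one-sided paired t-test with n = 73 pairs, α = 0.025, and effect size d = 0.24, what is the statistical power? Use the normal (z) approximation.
Power ≈ 0.54

Power calculation (paired t-test, normal approximation):
z_β = d · √n - z_α
z_β = 0.24 · √73 - 1.960
z_β = 0.24 · 8.544 - 1.960
z_β = 0.091

Power = Φ(z_β) = Φ(0.091) ≈ 0.536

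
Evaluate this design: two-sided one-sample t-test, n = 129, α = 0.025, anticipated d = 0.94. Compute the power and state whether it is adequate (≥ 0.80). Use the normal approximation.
Power ≈ 1.00; the study is adequately powered (power ≥ 0.80)

Power calculation (one-sample t-test, normal approximation):
z_β = d · √n - z_{α/2}
z_β = 0.94 · √129 - 2.241
z_β = 0.94 · 11.358 - 2.241
z_β = 8.435

Power = Φ(z_β) = Φ(8.435) ≈ 1.000

Effect size d = 0.94 is large by Cohen's convention (0.2/0.5/0.8).

Threshold: power ≥ 0.80 is conventionally adequate.
Power ≈ 1.00 → the study is adequately powered (power ≥ 0.80).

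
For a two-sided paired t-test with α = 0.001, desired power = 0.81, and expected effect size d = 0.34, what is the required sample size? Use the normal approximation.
n = 151 pairs

Sample size formula (paired t-test, normal approximation):
n = ((z_{α/2} + z_β) / d)²

z_{α/2} = 3.291 (for α = 0.001, two-sided)
z_β = 0.878 (for power = 0.81)
d = 0.34

n = ((3.291 + 0.878) / 0.34)²
n = (12.262)²
n ≈ 150.36
Round up to the next whole number: n = 151 pairs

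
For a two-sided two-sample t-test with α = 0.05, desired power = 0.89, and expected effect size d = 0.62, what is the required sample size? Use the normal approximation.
n = 53 per group

Sample size formula (two-sample t-test, normal approximation):
n = 2 · ((z_{α/2} + z_β) / d)²

z_{α/2} = 1.960 (for α = 0.05, two-sided)
z_β = 1.227 (for power = 0.89)
d = 0.62

n = 2 · ((1.960 + 1.227) / 0.62)²
n = 2 · (5.140)²
n ≈ 52.84
Round up to the next whole number: n = 53 per group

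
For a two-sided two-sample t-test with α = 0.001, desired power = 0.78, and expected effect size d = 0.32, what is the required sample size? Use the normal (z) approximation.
n = 323 per group

Sample size formula (two-sample t-test, normal approximation):
n = 2 · ((z_{α/2} + z_β) / d)²

z_{α/2} = 3.291 (for α = 0.001, two-sided)
z_β = 0.772 (for power = 0.78)
d = 0.32

n = 2 · ((3.291 + 0.772) / 0.32)²
n = 2 · (12.697)²
n ≈ 322.43
Round up to the next whole number: n = 323 per group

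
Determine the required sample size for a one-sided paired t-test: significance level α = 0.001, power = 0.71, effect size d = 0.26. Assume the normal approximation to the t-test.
n = 197 pairs

Sample size formula (paired t-test, normal approximation):
n = ((z_α + z_β) / d)²

z_α = 3.090 (for α = 0.001, one-sided)
z_β = 0.553 (for power = 0.71)
d = 0.26

n = ((3.090 + 0.553) / 0.26)²
n = (14.012)²
n ≈ 196.34
Round up to the next whole number: n = 197 pairs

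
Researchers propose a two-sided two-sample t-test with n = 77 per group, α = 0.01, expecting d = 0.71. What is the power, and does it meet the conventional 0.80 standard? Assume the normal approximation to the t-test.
Power ≈ 0.97; the study is adequately powered (power ≥ 0.80)

Power calculation (two-sample t-test, normal approximation):
z_β = d · √(n/2) - z_{α/2}
z_β = 0.71 · √(77/2) - 2.576
z_β = 0.71 · 6.205 - 2.576
z_β = 1.830

Power = Φ(z_β) = Φ(1.830) ≈ 0.966

Effect size d = 0.71 is medium by Cohen's convention (0.2/0.5/0.8).

Threshold: power ≥ 0.80 is conventionally adequate.
Power ≈ 0.97 → the study is adequately powered (power ≥ 0.80).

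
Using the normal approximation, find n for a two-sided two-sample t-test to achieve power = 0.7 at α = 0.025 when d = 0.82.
n = 23 per group

Sample size formula (two-sample t-test, normal approximation):
n = 2 · ((z_{α/2} + z_β) / d)²

z_{α/2} = 2.241 (for α = 0.025, two-sided)
z_β = 0.524 (for power = 0.7)
d = 0.82

n = 2 · ((2.241 + 0.524) / 0.82)²
n = 2 · (3.372)²
n ≈ 22.74
Round up to the next whole number: n = 23 per group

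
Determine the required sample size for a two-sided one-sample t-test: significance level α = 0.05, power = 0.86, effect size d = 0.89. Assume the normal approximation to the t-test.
n = 12

Sample size formula (one-sample t-test, normal approximation):
n = ((z_{α/2} + z_β) / d)²

z_{α/2} = 1.960 (for α = 0.05, two-sided)
z_β = 1.080 (for power = 0.86)
d = 0.89

n = ((1.960 + 1.080) / 0.89)²
n = (3.416)²
n ≈ 11.67
Round up to the next whole number: n = 12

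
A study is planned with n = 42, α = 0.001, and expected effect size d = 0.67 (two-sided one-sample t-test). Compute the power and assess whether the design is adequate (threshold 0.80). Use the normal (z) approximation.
Power ≈ 0.85; the study is adequately powered (power ≥ 0.80)

Power calculation (one-sample t-test, normal approximation):
z_β = d · √n - z_{α/2}
z_β = 0.67 · √42 - 3.291
z_β = 0.67 · 6.481 - 3.291
z_β = 1.052

Power = Φ(z_β) = Φ(1.052) ≈ 0.854

Effect size d = 0.67 is medium by Cohen's convention (0.2/0.5/0.8).

Threshold: power ≥ 0.80 is conventionally adequate.
Power ≈ 0.85 → the study is adequately powered (power ≥ 0.80).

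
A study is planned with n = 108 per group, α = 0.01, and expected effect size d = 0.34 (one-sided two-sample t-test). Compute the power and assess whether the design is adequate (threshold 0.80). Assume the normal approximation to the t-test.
Power ≈ 0.57; the study is underpowered (power < 0.80)

Power calculation (two-sample t-test, normal approximation):
z_β = d · √(n/2) - z_α
z_β = 0.34 · √(108/2) - 2.326
z_β = 0.34 · 7.348 - 2.326
z_β = 0.172

Power = Φ(z_β) = Φ(0.172) ≈ 0.568

Effect size d = 0.34 is small by Cohen's convention (0.2/0.5/0.8).

Threshold: power ≥ 0.80 is conventionally adequate.
Power ≈ 0.57 → the study is underpowered (power < 0.80).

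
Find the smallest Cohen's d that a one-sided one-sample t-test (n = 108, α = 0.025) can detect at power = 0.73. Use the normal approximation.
d ≈ 0.25

Minimum detectable effect (one-sample t-test, normal approximation):
d = (z_α + z_β) / √n
d = (1.960 + 0.613) / √108
d = 2.573 / 10.392
d ≈ 0.25

By Cohen's convention (0.2 small / 0.5 medium / 0.8 large): small effect.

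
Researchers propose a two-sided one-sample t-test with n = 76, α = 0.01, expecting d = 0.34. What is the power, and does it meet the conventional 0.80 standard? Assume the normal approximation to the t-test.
Power ≈ 0.65; the study is underpowered (power < 0.80)

Power calculation (one-sample t-test, normal approximation):
z_β = d · √n - z_{α/2}
z_β = 0.34 · √76 - 2.576
z_β = 0.34 · 8.718 - 2.576
z_β = 0.388

Power = Φ(z_β) = Φ(0.388) ≈ 0.651

Effect size d = 0.34 is small by Cohen's convention (0.2/0.5/0.8).

Threshold: power ≥ 0.80 is conventionally adequate.
Power ≈ 0.65 → the study is underpowered (power < 0.80).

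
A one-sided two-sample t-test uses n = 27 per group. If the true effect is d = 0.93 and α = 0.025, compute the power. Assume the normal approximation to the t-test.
Power ≈ 0.93

Power calculation (two-sample t-test, normal approximation):
z_β = d · √(n/2) - z_α
z_β = 0.93 · √(27/2) - 1.960
z_β = 0.93 · 3.674 - 1.960
z_β = 1.457

Power = Φ(z_β) = Φ(1.457) ≈ 0.927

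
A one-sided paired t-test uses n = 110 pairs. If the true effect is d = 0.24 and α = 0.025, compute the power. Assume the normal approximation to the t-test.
Power ≈ 0.71

Power calculation (paired t-test, normal approximation):
z_β = d · √n - z_α
z_β = 0.24 · √110 - 1.960
z_β = 0.24 · 10.488 - 1.960
z_β = 0.557

Power = Φ(z_β) = Φ(0.557) ≈ 0.711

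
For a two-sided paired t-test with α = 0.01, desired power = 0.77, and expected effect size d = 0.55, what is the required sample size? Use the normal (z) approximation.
n = 37 pairs

Sample size formula (paired t-test, normal approximation):
n = ((z_{α/2} + z_β) / d)²

z_{α/2} = 2.576 (for α = 0.01, two-sided)
z_β = 0.739 (for power = 0.77)
d = 0.55

n = ((2.576 + 0.739) / 0.55)²
n = (6.027)²
n ≈ 36.32
Round up to the next whole number: n = 37 pairs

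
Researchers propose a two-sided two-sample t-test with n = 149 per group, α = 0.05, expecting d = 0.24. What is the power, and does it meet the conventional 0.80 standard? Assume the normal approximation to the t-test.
Power ≈ 0.54; the study is underpowered (power < 0.80)

Power calculation (two-sample t-test, normal approximation):
z_β = d · √(n/2) - z_{α/2}
z_β = 0.24 · √(149/2) - 1.960
z_β = 0.24 · 8.631 - 1.960
z_β = 0.112

Power = Φ(z_β) = Φ(0.112) ≈ 0.544

Effect size d = 0.24 is small by Cohen's convention (0.2/0.5/0.8).

Threshold: power ≥ 0.80 is conventionally adequate.
Power ≈ 0.54 → the study is underpowered (power < 0.80).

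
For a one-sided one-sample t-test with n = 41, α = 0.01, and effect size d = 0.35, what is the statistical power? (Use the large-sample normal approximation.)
Power ≈ 0.47

Power calculation (one-sample t-test, normal approximation):
z_β = d · √n - z_α
z_β = 0.35 · √41 - 2.326
z_β = 0.35 · 6.403 - 2.326
z_β = -0.085

Power = Φ(z_β) = Φ(-0.085) ≈ 0.466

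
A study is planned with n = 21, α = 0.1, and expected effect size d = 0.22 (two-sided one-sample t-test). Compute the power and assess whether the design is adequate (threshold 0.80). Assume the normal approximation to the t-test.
Power ≈ 0.26; the study is underpowered (power < 0.80)

Power calculation (one-sample t-test, normal approximation):
z_β = d · √n - z_{α/2}
z_β = 0.22 · √21 - 1.645
z_β = 0.22 · 4.583 - 1.645
z_β = -0.637

Power = Φ(z_β) = Φ(-0.637) ≈ 0.262

Effect size d = 0.22 is small by Cohen's convention (0.2/0.5/0.8).

Threshold: power ≥ 0.80 is conventionally adequate.
Power ≈ 0.26 → the study is underpowered (power < 0.80).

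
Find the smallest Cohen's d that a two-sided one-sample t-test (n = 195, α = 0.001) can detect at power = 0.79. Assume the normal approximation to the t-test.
d ≈ 0.29

Minimum detectable effect (one-sample t-test, normal approximation):
d = (z_{α/2} + z_β) / √n
d = (3.291 + 0.806) / √195
d = 4.097 / 13.964
d ≈ 0.29

By Cohen's convention (0.2 small / 0.5 medium / 0.8 large): small effect.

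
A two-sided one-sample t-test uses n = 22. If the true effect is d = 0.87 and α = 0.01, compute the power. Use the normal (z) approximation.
Power ≈ 0.93

Power calculation (one-sample t-test, normal approximation):
z_β = d · √n - z_{α/2}
z_β = 0.87 · √22 - 2.576
z_β = 0.87 · 4.690 - 2.576
z_β = 1.505

Power = Φ(z_β) = Φ(1.505) ≈ 0.934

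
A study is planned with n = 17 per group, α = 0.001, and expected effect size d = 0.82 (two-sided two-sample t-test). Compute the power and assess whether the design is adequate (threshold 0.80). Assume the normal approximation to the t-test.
Power ≈ 0.18; the study is underpowered (power < 0.80)

Power calculation (two-sample t-test, normal approximation):
z_β = d · √(n/2) - z_{α/2}
z_β = 0.82 · √(17/2) - 3.291
z_β = 0.82 · 2.915 - 3.291
z_β = -0.900

Power = Φ(z_β) = Φ(-0.900) ≈ 0.184

Effect size d = 0.82 is large by Cohen's convention (0.2/0.5/0.8).

Threshold: power ≥ 0.80 is conventionally adequate.
Power ≈ 0.18 → the study is underpowered (power < 0.80).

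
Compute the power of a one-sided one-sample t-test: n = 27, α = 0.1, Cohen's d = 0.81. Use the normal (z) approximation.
Power ≈ 1.00

Power calculation (one-sample t-test, normal approximation):
z_β = d · √n - z_α
z_β = 0.81 · √27 - 1.282
z_β = 0.81 · 5.196 - 1.282
z_β = 2.927

Power = Φ(z_β) = Φ(2.927) ≈ 0.998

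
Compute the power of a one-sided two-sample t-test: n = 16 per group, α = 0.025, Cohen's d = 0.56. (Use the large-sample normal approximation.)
Power ≈ 0.35

Power calculation (two-sample t-test, normal approximation):
z_β = d · √(n/2) - z_α
z_β = 0.56 · √(16/2) - 1.960
z_β = 0.56 · 2.828 - 1.960
z_β = -0.376

Power = Φ(z_β) = Φ(-0.376) ≈ 0.353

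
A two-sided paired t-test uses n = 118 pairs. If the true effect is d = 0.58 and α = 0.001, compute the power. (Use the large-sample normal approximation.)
Power ≈ 1.00

Power calculation (paired t-test, normal approximation):
z_β = d · √n - z_{α/2}
z_β = 0.58 · √118 - 3.291
z_β = 0.58 · 10.863 - 3.291
z_β = 3.010

Power = Φ(z_β) = Φ(3.010) ≈ 0.999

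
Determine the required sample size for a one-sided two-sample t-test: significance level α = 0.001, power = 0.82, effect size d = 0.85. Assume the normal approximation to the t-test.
n = 45 per group

Sample size formula (two-sample t-test, normal approximation):
n = 2 · ((z_α + z_β) / d)²

z_α = 3.090 (for α = 0.001, one-sided)
z_β = 0.915 (for power = 0.82)
d = 0.85

n = 2 · ((3.090 + 0.915) / 0.85)²
n = 2 · (4.712)²
n ≈ 44.41
Round up to the next whole number: n = 45 per group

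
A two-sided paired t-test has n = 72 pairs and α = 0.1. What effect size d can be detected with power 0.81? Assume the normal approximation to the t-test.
d ≈ 0.30

Minimum detectable effect (paired t-test, normal approximation):
d = (z_{α/2} + z_β) / √n
d = (1.645 + 0.878) / √72
d = 2.523 / 8.485
d ≈ 0.30

By Cohen's convention (0.2 small / 0.5 medium / 0.8 large): small effect.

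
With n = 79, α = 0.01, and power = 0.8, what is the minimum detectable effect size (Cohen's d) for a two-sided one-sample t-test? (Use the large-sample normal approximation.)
d ≈ 0.38

Minimum detectable effect (one-sample t-test, normal approximation):
d = (z_{α/2} + z_β) / √n
d = (2.576 + 0.842) / √79
d = 3.417 / 8.888
d ≈ 0.38

By Cohen's convention (0.2 small / 0.5 medium / 0.8 large): small effect.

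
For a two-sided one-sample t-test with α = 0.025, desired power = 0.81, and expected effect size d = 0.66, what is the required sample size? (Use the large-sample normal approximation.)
n = 23

Sample size formula (one-sample t-test, normal approximation):
n = ((z_{α/2} + z_β) / d)²

z_{α/2} = 2.241 (for α = 0.025, two-sided)
z_β = 0.878 (for power = 0.81)
d = 0.66

n = ((2.241 + 0.878) / 0.66)²
n = (4.726)²
n ≈ 22.34
Round up to the next whole number: n = 23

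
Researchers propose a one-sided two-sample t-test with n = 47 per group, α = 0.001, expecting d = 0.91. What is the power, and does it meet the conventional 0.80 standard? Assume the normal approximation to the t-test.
Power ≈ 0.91; the study is adequately powered (power ≥ 0.80)

Power calculation (two-sample t-test, normal approximation):
z_β = d · √(n/2) - z_α
z_β = 0.91 · √(47/2) - 3.090
z_β = 0.91 · 4.848 - 3.090
z_β = 1.321

Power = Φ(z_β) = Φ(1.321) ≈ 0.907

Effect size d = 0.91 is large by Cohen's convention (0.2/0.5/0.8).

Threshold: power ≥ 0.80 is conventionally adequate.
Power ≈ 0.91 → the study is adequately powered (power ≥ 0.80).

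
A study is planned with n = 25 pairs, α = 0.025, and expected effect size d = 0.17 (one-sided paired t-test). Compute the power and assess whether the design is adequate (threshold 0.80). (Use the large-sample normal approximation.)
Power ≈ 0.13; the study is underpowered (power < 0.80)

Power calculation (paired t-test, normal approximation):
z_β = d · √n - z_α
z_β = 0.17 · √25 - 1.960
z_β = 0.17 · 5.000 - 1.960
z_β = -1.110

Power = Φ(z_β) = Φ(-1.110) ≈ 0.134

Effect size d = 0.17 is very small by Cohen's convention (0.2/0.5/0.8).

Threshold: power ≥ 0.80 is conventionally adequate.
Power ≈ 0.13 → the study is underpowered (power < 0.80).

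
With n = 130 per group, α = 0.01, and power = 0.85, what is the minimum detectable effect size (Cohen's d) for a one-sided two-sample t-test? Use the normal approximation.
d ≈ 0.42

Minimum detectable effect (two-sample t-test, normal approximation):
d = (z_α + z_β) / √(n/2)
d = (2.326 + 1.036) / √(130/2)
d = 3.363 / 8.062
d ≈ 0.42

By Cohen's convention (0.2 small / 0.5 medium / 0.8 large): small effect.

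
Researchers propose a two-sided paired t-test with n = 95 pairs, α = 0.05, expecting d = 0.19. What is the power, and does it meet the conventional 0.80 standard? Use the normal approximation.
Power ≈ 0.46; the study is underpowered (power < 0.80)

Power calculation (paired t-test, normal approximation):
z_β = d · √n - z_{α/2}
z_β = 0.19 · √95 - 1.960
z_β = 0.19 · 9.747 - 1.960
z_β = -0.108

Power = Φ(z_β) = Φ(-0.108) ≈ 0.457

Effect size d = 0.19 is very small by Cohen's convention (0.2/0.5/0.8).

Threshold: power ≥ 0.80 is conventionally adequate.
Power ≈ 0.46 → the study is underpowered (power < 0.80).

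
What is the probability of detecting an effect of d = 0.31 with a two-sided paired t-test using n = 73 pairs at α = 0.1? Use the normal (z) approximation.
Power ≈ 0.84

Power calculation (paired t-test, normal approximation):
z_β = d · √n - z_{α/2}
z_β = 0.31 · √73 - 1.645
z_β = 0.31 · 8.544 - 1.645
z_β = 1.004

Power = Φ(z_β) = Φ(1.004) ≈ 0.842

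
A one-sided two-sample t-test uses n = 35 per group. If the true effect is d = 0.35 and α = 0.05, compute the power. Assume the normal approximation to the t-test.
Power ≈ 0.43

Power calculation (two-sample t-test, normal approximation):
z_β = d · √(n/2) - z_α
z_β = 0.35 · √(35/2) - 1.645
z_β = 0.35 · 4.183 - 1.645
z_β = -0.181

Power = Φ(z_β) = Φ(-0.181) ≈ 0.428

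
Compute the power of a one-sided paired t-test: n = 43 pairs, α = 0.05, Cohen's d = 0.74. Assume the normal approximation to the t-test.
Power ≈ 1.00

Power calculation (paired t-test, normal approximation):
z_β = d · √n - z_α
z_β = 0.74 · √43 - 1.645
z_β = 0.74 · 6.557 - 1.645
z_β = 3.208

Power = Φ(z_β) = Φ(3.208) ≈ 0.999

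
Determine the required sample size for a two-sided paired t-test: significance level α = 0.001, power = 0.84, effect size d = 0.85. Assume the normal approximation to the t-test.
n = 26 pairs

Sample size formula (paired t-test, normal approximation):
n = ((z_{α/2} + z_β) / d)²

z_{α/2} = 3.291 (for α = 0.001, two-sided)
z_β = 0.994 (for power = 0.84)
d = 0.85

n = ((3.291 + 0.994) / 0.85)²
n = (5.041)²
n ≈ 25.41
Round up to the next whole number: n = 26 pairs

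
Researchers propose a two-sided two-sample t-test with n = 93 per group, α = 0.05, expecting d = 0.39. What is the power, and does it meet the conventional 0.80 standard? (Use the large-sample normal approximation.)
Power ≈ 0.76; the study is underpowered (power < 0.80)

Power calculation (two-sample t-test, normal approximation):
z_β = d · √(n/2) - z_{α/2}
z_β = 0.39 · √(93/2) - 1.960
z_β = 0.39 · 6.819 - 1.960
z_β = 0.699

Power = Φ(z_β) = Φ(0.699) ≈ 0.758

Effect size d = 0.39 is small by Cohen's convention (0.2/0.5/0.8).

Threshold: power ≥ 0.80 is conventionally adequate.
Power ≈ 0.76 → the study is underpowered (power < 0.80).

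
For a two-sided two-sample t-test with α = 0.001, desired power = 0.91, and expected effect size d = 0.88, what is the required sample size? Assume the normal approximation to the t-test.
n = 56 per group

Sample size formula (two-sample t-test, normal approximation):
n = 2 · ((z_{α/2} + z_β) / d)²

z_{α/2} = 3.291 (for α = 0.001, two-sided)
z_β = 1.341 (for power = 0.91)
d = 0.88

n = 2 · ((3.291 + 1.341) / 0.88)²
n = 2 · (5.264)²
n ≈ 55.42
Round up to the next whole number: n = 56 per group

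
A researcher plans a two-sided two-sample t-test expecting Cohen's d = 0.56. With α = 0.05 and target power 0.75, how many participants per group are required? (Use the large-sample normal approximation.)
n = 45 per group

Sample size formula (two-sample t-test, normal approximation):
n = 2 · ((z_{α/2} + z_β) / d)²

z_{α/2} = 1.960 (for α = 0.05, two-sided)
z_β = 0.674 (for power = 0.75)
d = 0.56

n = 2 · ((1.960 + 0.674) / 0.56)²
n = 2 · (4.704)²
n ≈ 44.26
Round up to the next whole number: n = 45 per group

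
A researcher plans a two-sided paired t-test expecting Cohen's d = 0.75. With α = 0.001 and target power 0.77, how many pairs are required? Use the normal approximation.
n = 29 pairs

Sample size formula (paired t-test, normal approximation):
n = ((z_{α/2} + z_β) / d)²

z_{α/2} = 3.291 (for α = 0.001, two-sided)
z_β = 0.739 (for power = 0.77)
d = 0.75

n = ((3.291 + 0.739) / 0.75)²
n = (5.373)²
n ≈ 28.87
Round up to the next whole number: n = 29 pairs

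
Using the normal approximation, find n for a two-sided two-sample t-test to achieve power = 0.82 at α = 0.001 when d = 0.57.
n = 109 per group

Sample size formula (two-sample t-test, normal approximation):
n = 2 · ((z_{α/2} + z_β) / d)²

z_{α/2} = 3.291 (for α = 0.001, two-sided)
z_β = 0.915 (for power = 0.82)
d = 0.57

n = 2 · ((3.291 + 0.915) / 0.57)²
n = 2 · (7.379)²
n ≈ 108.90
Round up to the next whole number: n = 109 per group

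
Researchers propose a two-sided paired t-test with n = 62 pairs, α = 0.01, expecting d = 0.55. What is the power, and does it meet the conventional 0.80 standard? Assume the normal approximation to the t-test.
Power ≈ 0.96; the study is adequately powered (power ≥ 0.80)

Power calculation (paired t-test, normal approximation):
z_β = d · √n - z_{α/2}
z_β = 0.55 · √62 - 2.576
z_β = 0.55 · 7.874 - 2.576
z_β = 1.755

Power = Φ(z_β) = Φ(1.755) ≈ 0.960

Effect size d = 0.55 is medium by Cohen's convention (0.2/0.5/0.8).

Threshold: power ≥ 0.80 is conventionally adequate.
Power ≈ 0.96 → the study is adequately powered (power ≥ 0.80).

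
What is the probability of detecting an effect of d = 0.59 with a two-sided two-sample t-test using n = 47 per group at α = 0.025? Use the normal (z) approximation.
Power ≈ 0.73

Power calculation (two-sample t-test, normal approximation):
z_β = d · √(n/2) - z_{α/2}
z_β = 0.59 · √(47/2) - 2.241
z_β = 0.59 · 4.848 - 2.241
z_β = 0.619

Power = Φ(z_β) = Φ(0.619) ≈ 0.732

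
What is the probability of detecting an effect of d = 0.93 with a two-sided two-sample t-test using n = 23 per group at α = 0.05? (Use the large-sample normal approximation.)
Power ≈ 0.88

Power calculation (two-sample t-test, normal approximation):
z_β = d · √(n/2) - z_{α/2}
z_β = 0.93 · √(23/2) - 1.960
z_β = 0.93 · 3.391 - 1.960
z_β = 1.194

Power = Φ(z_β) = Φ(1.194) ≈ 0.884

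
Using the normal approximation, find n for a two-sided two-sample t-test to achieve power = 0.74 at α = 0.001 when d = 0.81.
n = 48 per group

Sample size formula (two-sample t-test, normal approximation):
n = 2 · ((z_{α/2} + z_β) / d)²

z_{α/2} = 3.291 (for α = 0.001, two-sided)
z_β = 0.643 (for power = 0.74)
d = 0.81

n = 2 · ((3.291 + 0.643) / 0.81)²
n = 2 · (4.857)²
n ≈ 47.18
Round up to the next whole number: n = 48 per group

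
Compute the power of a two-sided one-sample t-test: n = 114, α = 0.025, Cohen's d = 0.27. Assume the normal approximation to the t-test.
Power ≈ 0.74

Power calculation (one-sample t-test, normal approximation):
z_β = d · √n - z_{α/2}
z_β = 0.27 · √114 - 2.241
z_β = 0.27 · 10.677 - 2.241
z_β = 0.641

Power = Φ(z_β) = Φ(0.641) ≈ 0.739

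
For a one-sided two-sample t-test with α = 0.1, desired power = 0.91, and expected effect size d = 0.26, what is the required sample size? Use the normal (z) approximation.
n = 204 per group

Sample size formula (two-sample t-test, normal approximation):
n = 2 · ((z_α + z_β) / d)²

z_α = 1.282 (for α = 0.1, one-sided)
z_β = 1.341 (for power = 0.91)
d = 0.26

n = 2 · ((1.282 + 1.341) / 0.26)²
n = 2 · (10.088)²
n ≈ 203.54
Round up to the next whole number: n = 204 per group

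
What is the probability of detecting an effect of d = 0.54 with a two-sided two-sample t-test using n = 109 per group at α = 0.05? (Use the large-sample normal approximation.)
Power ≈ 0.98

Power calculation (two-sample t-test, normal approximation):
z_β = d · √(n/2) - z_{α/2}
z_β = 0.54 · √(109/2) - 1.960
z_β = 0.54 · 7.382 - 1.960
z_β = 2.027

Power = Φ(z_β) = Φ(2.027) ≈ 0.979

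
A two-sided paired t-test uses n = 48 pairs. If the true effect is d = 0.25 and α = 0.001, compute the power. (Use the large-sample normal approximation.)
Power ≈ 0.06

Power calculation (paired t-test, normal approximation):
z_β = d · √n - z_{α/2}
z_β = 0.25 · √48 - 3.291
z_β = 0.25 · 6.928 - 3.291
z_β = -1.558

Power = Φ(z_β) = Φ(-1.558) ≈ 0.060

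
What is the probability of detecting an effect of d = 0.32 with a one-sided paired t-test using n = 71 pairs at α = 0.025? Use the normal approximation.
Power ≈ 0.77

Power calculation (paired t-test, normal approximation):
z_β = d · √n - z_α
z_β = 0.32 · √71 - 1.960
z_β = 0.32 · 8.426 - 1.960
z_β = 0.736

Power = Φ(z_β) = Φ(0.736) ≈ 0.769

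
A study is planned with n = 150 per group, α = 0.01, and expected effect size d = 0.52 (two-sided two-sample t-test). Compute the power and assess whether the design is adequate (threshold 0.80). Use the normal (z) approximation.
Power ≈ 0.97; the study is adequately powered (power ≥ 0.80)

Power calculation (two-sample t-test, normal approximation):
z_β = d · √(n/2) - z_{α/2}
z_β = 0.52 · √(150/2) - 2.576
z_β = 0.52 · 8.660 - 2.576
z_β = 1.928

Power = Φ(z_β) = Φ(1.928) ≈ 0.973

Effect size d = 0.52 is medium by Cohen's convention (0.2/0.5/0.8).

Threshold: power ≥ 0.80 is conventionally adequate.
Power ≈ 0.97 → the study is adequately powered (power ≥ 0.80).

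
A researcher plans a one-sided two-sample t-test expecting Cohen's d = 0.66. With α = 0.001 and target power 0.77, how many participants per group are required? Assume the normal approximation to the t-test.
n = 68 per group

Sample size formula (two-sample t-test, normal approximation):
n = 2 · ((z_α + z_β) / d)²

z_α = 3.090 (for α = 0.001, one-sided)
z_β = 0.739 (for power = 0.77)
d = 0.66

n = 2 · ((3.090 + 0.739) / 0.66)²
n = 2 · (5.802)²
n ≈ 67.33
Round up to the next whole number: n = 68 per group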